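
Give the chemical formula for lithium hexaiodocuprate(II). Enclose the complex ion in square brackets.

Ligands: 6 iodo (I, -1). Ligand charge sum = -6.
With Cu in oxidation state +2, the complex ion is [Cu...]^4−.
Charge balance with lithium (+1) requires 1 complex ion per 4 lithium.

Li4[CuI6]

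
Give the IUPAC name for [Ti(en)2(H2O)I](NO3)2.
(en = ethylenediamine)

The 2 nitrate counter-ions carry a total charge of -2, so each complex ion is 2+.
Ligand charges: 1×iodo (-1 each), 2×ethylenediamine (neutral), 1×aqua (neutral); total -1. So Ti + (-1) = 2+, giving Ti = +3.
Ligands are named alphabetically: aqua before ethylenediamine before iodo.

aquabis(ethylenediamine)iodotitanium(III) nitrate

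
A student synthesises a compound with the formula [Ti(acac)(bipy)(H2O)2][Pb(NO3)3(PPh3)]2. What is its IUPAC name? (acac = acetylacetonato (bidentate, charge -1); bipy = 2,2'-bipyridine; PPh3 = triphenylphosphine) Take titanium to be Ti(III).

Ti is given as +3; the cation's ligand charges sum to -1, so the complex cation is 2+.
With 2 anions per cation, each anion must be 2/2 = 1−.
Anion: ligand charges sum to -3; for the ion to be 1−, Pb = +2.

(acetylacetonato)diaqua(2,2'-bipyridine)titanium(III) trinitrato(triphenylphosphine)plumbate(II)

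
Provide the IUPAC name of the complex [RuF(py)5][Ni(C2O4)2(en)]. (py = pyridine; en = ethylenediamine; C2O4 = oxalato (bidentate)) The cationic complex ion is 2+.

The complex cation is given as 2+; its ligand charges sum to -1, so Ru = +3.
A 1:1 salt means the anion carries the equal and opposite charge, 2−.
Anion: ligand charges sum to -4; for the ion to be 2−, Ni = +2.

fluoropentakis(pyridine)ruthenium(III) (ethylenediamine)dioxalatonickelate(II)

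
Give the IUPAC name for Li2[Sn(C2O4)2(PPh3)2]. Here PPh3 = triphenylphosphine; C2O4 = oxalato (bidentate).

The 2 lithium counter-ions carry a total charge of +2, so each complex ion is 2−.
Ligand charges: 2×triphenylphosphine (neutral), 2×oxalato (-2 each); total -4. So Sn + (-4) = 2−, giving Sn = +2.
Ligands are named alphabetically: oxalato before triphenylphosphine.
The complex ion is anionic, so tin takes the -ate form stannate(II).

lithium dioxalatobis(triphenylphosphine)stannate(II)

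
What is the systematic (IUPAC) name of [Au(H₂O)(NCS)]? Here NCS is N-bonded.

There is no counter-ion, so the complex is neutral overall.
Ligand charges: 1×aqua (neutral), 1×isothiocyanato (-1 each); total -1. So Au + (-1) = 0, giving Au = +1.
Ligands are named alphabetically: aqua before isothiocyanato.

aquaisothiocyanatogold(I)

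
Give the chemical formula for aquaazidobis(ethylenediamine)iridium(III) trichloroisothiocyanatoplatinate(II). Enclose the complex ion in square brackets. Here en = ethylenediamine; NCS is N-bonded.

[Ir(en)2(H2O)(N3)][PtCl3(NCS)]

Cation [Ir…]: ligand charges -1, Ir(III) ⇒ ion charge 2+.
Anion [Pt…]: ligand charges -4, Pt(II) ⇒ ion charge 2−.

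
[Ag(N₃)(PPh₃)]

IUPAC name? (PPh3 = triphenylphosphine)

azido(triphenylphosphine)silver(I)

There is no counter-ion, so the complex is neutral overall.
Ligand charges: 1×azido (-1 each), 1×triphenylphosphine (neutral); total -1. So Ag + (-1) = 0, giving Ag = +1.
Ligands are named alphabetically: azido before triphenylphosphine.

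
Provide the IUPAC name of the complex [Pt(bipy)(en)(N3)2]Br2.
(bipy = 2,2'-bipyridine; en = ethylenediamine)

diazido(2,2'-bipyridine)(ethylenediamine)platinum(IV) bromide

The 2 bromide counter-ions carry a total charge of -2, so each complex ion is 2+.
Ligand charges: 2×azido (-1 each), 1×2,2'-bipyridine (neutral), 1×ethylenediamine (neutral); total -2. So Pt + (-2) = 2+, giving Pt = +4.
Ligands are named alphabetically: azido before bipyridine before ethylenediamine.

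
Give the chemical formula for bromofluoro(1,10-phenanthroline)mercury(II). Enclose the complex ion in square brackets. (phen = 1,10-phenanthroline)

[HgBrF(phen)]

Ligands: 1 bromo (Br, -1), 1 fluoro (F, -1), 1 1,10-phenanthroline (phen, neutral). Ligand charge sum = -2.
With Hg in oxidation state +2, the complex ion is [Hg...].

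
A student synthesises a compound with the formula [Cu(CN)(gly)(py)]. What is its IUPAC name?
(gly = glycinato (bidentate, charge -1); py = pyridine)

There is no counter-ion, so the complex is neutral overall.
Ligand charges: 1×glycinato (-1 each), 1×pyridine (neutral), 1×cyano (-1 each); total -2. So Cu + (-2) = 0, giving Cu = +2.
Ligands are named alphabetically: cyano before glycinato before pyridine.

cyano(glycinato)(pyridine)copper(II)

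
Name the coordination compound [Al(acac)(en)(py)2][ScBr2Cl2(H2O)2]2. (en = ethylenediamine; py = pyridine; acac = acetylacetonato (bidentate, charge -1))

(acetylacetonato)(ethylenediamine)bis(pyridine)aluminium(III) diaquadibromodichloroscandate(III)

Aluminium is always +3 in its complexes; the cation's ligand charges sum to -1, so the complex cation is 2+.
With 2 anions per cation, each anion must be 2/2 = 1−.
Anion: ligand charges sum to -4; for the ion to be 1−, Sc = +3.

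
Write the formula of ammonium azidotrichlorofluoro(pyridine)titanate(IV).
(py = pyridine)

NH4[TiCl3F(N3)(py)]

Ligands: 3 chloro (Cl, -1), 1 pyridine (py, neutral), 1 azido (N3, -1), 1 fluoro (F, -1). Ligand charge sum = -5.
Charge balance with ammonium (+1) requires 1 complex ion per 1 ammonium.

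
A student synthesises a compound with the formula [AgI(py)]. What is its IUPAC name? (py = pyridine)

iodo(pyridine)silver(I)

There is no counter-ion, so the complex is neutral overall.
Ligand charges: 1×pyridine (neutral), 1×iodo (-1 each); total -1. So Ag + (-1) = 0, giving Ag = +1.
Ligands are named alphabetically: iodo before pyridine.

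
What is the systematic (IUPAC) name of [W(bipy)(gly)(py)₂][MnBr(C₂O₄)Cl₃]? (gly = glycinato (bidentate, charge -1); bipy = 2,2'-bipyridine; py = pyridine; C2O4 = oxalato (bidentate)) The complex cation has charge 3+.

Both ions are complex: the cation is named first with the plain metal name, the anion second with the -ate form; each ion's ligands are alphabetised independently.
The complex cation is given as 3+; its ligand charges sum to -1, so W = +4.
A 1:1 salt means the anion carries the equal and opposite charge, 3−.
Anion: ligand charges sum to -6; for the ion to be 3−, Mn = +3.

(2,2'-bipyridine)(glycinato)bis(pyridine)tungsten(IV) bromotrichlorooxalatomanganate(III)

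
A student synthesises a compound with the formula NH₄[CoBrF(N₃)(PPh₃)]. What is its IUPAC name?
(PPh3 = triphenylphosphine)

The 1 ammonium counter-ion carries a total charge of +1, so each complex ion is 1−.
Ligand charges: 1×bromo (-1 each), 1×triphenylphosphine (neutral), 1×fluoro (-1 each), 1×azido (-1 each); total -3. So Co + (-3) = 1−, giving Co = +2.
Ligands are named alphabetically: azido before bromo before fluoro before triphenylphosphine.
The complex ion is anionic, so cobalt takes the -ate form cobaltate(II).

ammonium azidobromofluoro(triphenylphosphine)cobaltate(II)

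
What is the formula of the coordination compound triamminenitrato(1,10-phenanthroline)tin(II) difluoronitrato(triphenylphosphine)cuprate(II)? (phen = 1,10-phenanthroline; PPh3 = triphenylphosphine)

[Sn(NH3)3(NO3)(phen)][CuF2(NO3)(PPh3)]

Cation [Sn…]: ligand charges -1, Sn(II) ⇒ ion charge 1+.
Anion [Cu…]: ligand charges -3, Cu(II) ⇒ ion charge 1−.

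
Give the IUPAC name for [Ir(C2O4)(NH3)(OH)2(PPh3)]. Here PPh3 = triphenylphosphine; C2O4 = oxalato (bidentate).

amminedihydroxooxalato(triphenylphosphine)iridium(IV)

There is no counter-ion, so the complex is neutral overall.
Ligand charges: 1×triphenylphosphine (neutral), 2×hydroxo (-1 each), 1×oxalato (-2 each), 1×ammine (neutral); total -4. So Ir + (-4) = 0, giving Ir = +4.
Ligands are named alphabetically: ammine before hydroxo before oxalato before triphenylphosphine.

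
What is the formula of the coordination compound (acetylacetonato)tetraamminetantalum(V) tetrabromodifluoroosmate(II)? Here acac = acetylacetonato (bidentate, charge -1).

Cation [Ta…]: ligand charges -1, Ta(V) ⇒ ion charge 4+.
Anion [Os…]: ligand charges -6, Os(II) ⇒ ion charge 4−.

[Ta(acac)(NH3)4][OsBr4F2]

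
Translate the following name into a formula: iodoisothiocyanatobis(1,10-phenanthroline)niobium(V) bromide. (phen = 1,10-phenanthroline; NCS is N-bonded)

[NbI(NCS)(phen)2]Br3

Ligands: 1 iodo (I, -1), 2 1,10-phenanthroline (phen, neutral), 1 isothiocyanato (NCS, -1). Ligand charge sum = -2.
Charge balance with bromide (-1) requires 1 complex ion per 3 bromide.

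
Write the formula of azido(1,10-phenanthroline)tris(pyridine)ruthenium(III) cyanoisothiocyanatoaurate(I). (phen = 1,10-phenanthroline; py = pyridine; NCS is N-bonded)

[Ru(N3)(phen)(py)3][Au(CN)(NCS)]2

Cation [Ru…]: ligand charges -1, Ru(III) ⇒ ion charge 2+.
Anion [Au…]: ligand charges -2, Au(I) ⇒ ion charge 1−.
One 2+ cation requires 2 of the 1− anion.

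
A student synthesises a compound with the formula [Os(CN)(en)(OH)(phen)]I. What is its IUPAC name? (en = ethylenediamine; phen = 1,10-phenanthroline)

cyano(ethylenediamine)hydroxo(1,10-phenanthroline)osmium(III) iodide

The 1 iodide counter-ion carries a total charge of -1, so each complex ion is 1+.
Ligand charges: 1×cyano (-1 each), 1×ethylenediamine (neutral), 1×hydroxo (-1 each), 1×1,10-phenanthroline (neutral); total -2. So Os + (-2) = 1+, giving Os = +3.
Ligands are named alphabetically: cyano before ethylenediamine before hydroxo before phenanthroline.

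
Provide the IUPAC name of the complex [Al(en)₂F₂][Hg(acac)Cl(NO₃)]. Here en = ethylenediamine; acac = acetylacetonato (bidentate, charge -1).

Both ions are complex: the cation is named first with the plain metal name, the anion second with the -ate form; each ion's ligands are alphabetised independently.
Aluminium is always +3 in its complexes; the cation's ligand charges sum to -2, so the complex cation is 1+.
A 1:1 salt means the anion carries the equal and opposite charge, 1−.
Anion: ligand charges sum to -3; for the ion to be 1−, Hg = +2.

bis(ethylenediamine)difluoroaluminium(III) (acetylacetonato)chloronitratomercurate(II)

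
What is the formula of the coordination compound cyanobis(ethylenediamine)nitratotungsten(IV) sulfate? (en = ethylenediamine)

Ligands: 1 nitrato (NO3, -1), 2 ethylenediamine (en, neutral), 1 cyano (CN, -1). Ligand charge sum = -2.
With W in oxidation state +4, the complex ion is [W...]^2+.
Charge balance with sulfate (-2) requires 1 complex ion per 1 sulfate.

[W(CN)(en)2(NO3)]SO4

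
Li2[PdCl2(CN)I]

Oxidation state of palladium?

2 lithium outside the brackets (+1 each) → the complex ion is 2−.
Ligand charges: 1×CN = -1; 1×I = -1; 2×Cl = -2; sum -4.
Pd + (-4) = 2− ⇒ Pd is +2.

+2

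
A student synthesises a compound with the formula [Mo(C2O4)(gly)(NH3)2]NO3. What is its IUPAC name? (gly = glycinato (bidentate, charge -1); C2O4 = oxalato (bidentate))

diammine(glycinato)oxalatomolybdenum(IV) nitrate

The 1 nitrate counter-ion carries a total charge of -1, so each complex ion is 1+.
Ligand charges: 1×glycinato (-1 each), 2×ammine (neutral), 1×oxalato (-2 each); total -3. So Mo + (-3) = 1+, giving Mo = +4.
Ligands are named alphabetically: ammine before glycinato before oxalato.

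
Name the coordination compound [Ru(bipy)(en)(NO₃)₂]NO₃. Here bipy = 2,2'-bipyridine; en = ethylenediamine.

(2,2'-bipyridine)(ethylenediamine)dinitratoruthenium(III) nitrate

The 1 nitrate counter-ion carries a total charge of -1, so each complex ion is 1+.
Ligand charges: 1×2,2'-bipyridine (neutral), 2×nitrato (-1 each), 1×ethylenediamine (neutral); total -2. So Ru + (-2) = 1+, giving Ru = +3.
Ligands are named alphabetically: bipyridine before ethylenediamine before nitrato.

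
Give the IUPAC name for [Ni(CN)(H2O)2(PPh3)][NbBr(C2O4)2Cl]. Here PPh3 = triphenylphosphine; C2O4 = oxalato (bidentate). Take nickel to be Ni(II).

diaquacyano(triphenylphosphine)nickel(II) bromochlorodioxalatoniobate(V)

Both ions are complex: the cation is named first with the plain metal name, the anion second with the -ate form; each ion's ligands are alphabetised independently.
Ni is given as +2; the cation's ligand charges sum to -1, so the complex cation is 1+.
A 1:1 salt means the anion carries the equal and opposite charge, 1−.
Anion: ligand charges sum to -6; for the ion to be 1−, Nb = +5.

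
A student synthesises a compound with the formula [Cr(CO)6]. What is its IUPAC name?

hexacarbonylchromium(0)

There is no counter-ion, so the complex is neutral overall.
Ligand charges: 6×carbonyl (neutral); total 0. So Cr + (0) = 0, giving Cr = 0.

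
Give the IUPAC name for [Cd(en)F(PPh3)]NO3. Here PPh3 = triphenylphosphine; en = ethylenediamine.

The 1 nitrate counter-ion carries a total charge of -1, so each complex ion is 1+.
Ligand charges: 1×triphenylphosphine (neutral), 1×ethylenediamine (neutral), 1×fluoro (-1 each); total -1. So Cd + (-1) = 1+, giving Cd = +2.
Ligands are named alphabetically: ethylenediamine before fluoro before triphenylphosphine.

(ethylenediamine)fluoro(triphenylphosphine)cadmium(II) nitrate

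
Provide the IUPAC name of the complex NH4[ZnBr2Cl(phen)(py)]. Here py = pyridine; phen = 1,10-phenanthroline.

ammonium dibromochloro(1,10-phenanthroline)(pyridine)zincate(II)

The 1 ammonium counter-ion carries a total charge of +1, so each complex ion is 1−.
Ligand charges: 1×pyridine (neutral), 2×bromo (-1 each), 1×chloro (-1 each), 1×1,10-phenanthroline (neutral); total -3. So Zn + (-3) = 1−, giving Zn = +2.
The complex ion is anionic, so zinc takes the -ate form zincate(II).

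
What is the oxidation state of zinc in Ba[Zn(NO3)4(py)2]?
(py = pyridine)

+2

1 barium outside the brackets (+2 each) → the complex ion is 2−.
Ligand charges: 4×NO3 = -4; 2×py neutral; sum -4.
Zn + (-4) = 2− ⇒ Zn is +2.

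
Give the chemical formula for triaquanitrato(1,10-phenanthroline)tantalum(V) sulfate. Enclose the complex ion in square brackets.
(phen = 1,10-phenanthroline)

[Ta(H2O)3(NO3)(phen)](SO4)2

Ligands: 1 nitrato (NO3, -1), 3 aqua (H2O, neutral), 1 1,10-phenanthroline (phen, neutral). Ligand charge sum = -1.
With Ta in oxidation state +5, the complex ion is [Ta...]^4+.
Charge balance with sulfate (-2) requires 1 complex ion per 2 sulfate.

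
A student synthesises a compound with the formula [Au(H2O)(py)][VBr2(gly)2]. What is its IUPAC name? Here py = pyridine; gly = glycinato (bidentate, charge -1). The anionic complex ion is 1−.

Both ions are complex: the cation is named first with the plain metal name, the anion second with the -ate form; each ion's ligands are alphabetised independently.
The complex anion is given as 1−; its ligand charges sum to -4, so V = +3.
A 1:1 salt means the cation carries the equal and opposite charge, 1+.
Cation: ligand charges sum to 0; for the ion to be 1+, Au = +1.

aqua(pyridine)gold(I) dibromobis(glycinato)vanadate(III)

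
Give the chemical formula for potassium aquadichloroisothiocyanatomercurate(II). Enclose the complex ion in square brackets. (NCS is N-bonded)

K[HgCl2(H2O)(NCS)]

Ligands: 2 chloro (Cl, -1), 1 isothiocyanato (NCS, -1), 1 aqua (H2O, neutral). Ligand charge sum = -3.
With Hg in oxidation state +2, the complex ion is [Hg...]^1−.
Charge balance with potassium (+1) requires 1 complex ion per 1 potassium.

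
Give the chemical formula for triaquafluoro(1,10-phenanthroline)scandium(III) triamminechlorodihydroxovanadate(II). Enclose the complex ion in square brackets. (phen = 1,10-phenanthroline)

[ScF(H2O)3(phen)][VCl(NH3)3(OH)2]2

Cation [Sc…]: ligand charges -1, Sc(III) ⇒ ion charge 2+.
Anion [V…]: ligand charges -3, V(II) ⇒ ion charge 1−.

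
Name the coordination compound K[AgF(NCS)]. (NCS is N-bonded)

The 1 potassium counter-ion carries a total charge of +1, so each complex ion is 1−.
Ligand charges: 1×isothiocyanato (-1 each), 1×fluoro (-1 each); total -2. So Ag + (-2) = 1−, giving Ag = +1.
The complex ion is anionic, so silver takes the -ate form argentate(I).

potassium fluoroisothiocyanatoargentate(I)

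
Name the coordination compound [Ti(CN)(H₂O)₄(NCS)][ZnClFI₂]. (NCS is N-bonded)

Zinc is always +2 in its complexes; the anion's ligand charges sum to -4, so the complex anion is 2−.
A 1:1 salt means the cation carries the equal and opposite charge, 2+.
Cation: ligand charges sum to -2; for the ion to be 2+, Ti = +4.

tetraaquacyanoisothiocyanatotitanium(IV) chlorofluorodiiodozincate(II)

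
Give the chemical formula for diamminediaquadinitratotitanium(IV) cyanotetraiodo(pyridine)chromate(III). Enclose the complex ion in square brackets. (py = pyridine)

[Ti(H2O)2(NH3)2(NO3)2][Cr(CN)I4(py)]

Cation [Ti…]: ligand charges -2, Ti(IV) ⇒ ion charge 2+.
Anion [Cr…]: ligand charges -5, Cr(III) ⇒ ion charge 2−.
One 2+ cation balances one 2− anion.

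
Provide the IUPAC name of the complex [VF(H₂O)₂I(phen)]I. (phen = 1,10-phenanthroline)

The 1 iodide counter-ion carries a total charge of -1, so each complex ion is 1+.
Ligand charges: 1×iodo (-1 each), 2×aqua (neutral), 1×fluoro (-1 each), 1×1,10-phenanthroline (neutral); total -2. So V + (-2) = 1+, giving V = +3.
Ligands are named alphabetically: aqua before fluoro before iodo before phenanthroline.

diaquafluoroiodo(1,10-phenanthroline)vanadium(III) iodide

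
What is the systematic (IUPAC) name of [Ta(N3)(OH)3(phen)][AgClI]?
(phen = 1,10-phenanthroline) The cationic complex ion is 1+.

The complex cation is given as 1+; its ligand charges sum to -4, so Ta = +5.
A 1:1 salt means the anion carries the equal and opposite charge, 1−.
Anion: ligand charges sum to -2; for the ion to be 1−, Ag = +1.

azidotrihydroxo(1,10-phenanthroline)tantalum(V) chloroiodoargentate(I)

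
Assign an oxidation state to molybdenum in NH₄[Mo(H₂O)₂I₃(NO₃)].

1 ammonium outside the brackets (+1 each) → the complex ion is 1−.
Ligand charges: 2×H2O neutral; 3×I = -3; 1×NO3 = -1; sum -4.
Mo + (-4) = 1− ⇒ Mo is +3.

+3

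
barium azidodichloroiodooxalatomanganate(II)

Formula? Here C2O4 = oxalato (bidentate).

Ba2[Mn(C2O4)Cl2I(N3)]

Ligands: 2 chloro (Cl, -1), 1 oxalato (C2O4, -2), 1 azido (N3, -1), 1 iodo (I, -1). Ligand charge sum = -6.
Charge balance with barium (+2) requires 1 complex ion per 2 barium.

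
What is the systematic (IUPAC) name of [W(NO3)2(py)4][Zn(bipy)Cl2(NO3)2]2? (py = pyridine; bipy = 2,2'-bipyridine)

Both ions are complex: the cation is named first with the plain metal name, the anion second with the -ate form; each ion's ligands are alphabetised independently.
Zinc is always +2 in its complexes; the anion's ligand charges sum to -4, so the complex anion is 2−.
With 2 anions per cation, the cation must be 2×2 = 4+.
Cation: ligand charges sum to -2; for the ion to be 4+, W = +6.

dinitratotetrakis(pyridine)tungsten(VI) (2,2'-bipyridine)dichlorodinitratozincate(II)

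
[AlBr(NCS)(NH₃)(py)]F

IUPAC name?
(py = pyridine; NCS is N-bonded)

amminebromoisothiocyanato(pyridine)aluminium(III) fluoride

The 1 fluoride counter-ion carries a total charge of -1, so each complex ion is 1+.
Ligand charges: 1×pyridine (neutral), 1×isothiocyanato (-1 each), 1×bromo (-1 each), 1×ammine (neutral); total -2. So Al + (-2) = 1+, giving Al = +3.
Ligands are named alphabetically: ammine before bromo before isothiocyanato before pyridine.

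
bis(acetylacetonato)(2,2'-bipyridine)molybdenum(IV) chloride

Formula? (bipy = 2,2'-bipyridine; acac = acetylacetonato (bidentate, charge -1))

[Mo(acac)2(bipy)]Cl2

Ligands: 1 2,2'-bipyridine (bipy, neutral), 2 acetylacetonato (acac, -1). Ligand charge sum = -2.
Charge balance with chloride (-1) requires 1 complex ion per 2 chloride.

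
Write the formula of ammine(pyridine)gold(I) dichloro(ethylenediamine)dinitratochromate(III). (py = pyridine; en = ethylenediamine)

Cation [Au…]: ligand charges 0, Au(I) ⇒ ion charge 1+.
Anion [Cr…]: ligand charges -4, Cr(III) ⇒ ion charge 1−.
One 1+ cation balances one 1− anion.

[Au(NH3)(py)][CrCl2(en)(NO3)2]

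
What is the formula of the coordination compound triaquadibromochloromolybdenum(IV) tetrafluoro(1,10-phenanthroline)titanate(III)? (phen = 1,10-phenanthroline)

[MoBr2Cl(H2O)3][TiF4(phen)]

Cation [Mo…]: ligand charges -3, Mo(IV) ⇒ ion charge 1+.
Anion [Ti…]: ligand charges -4, Ti(III) ⇒ ion charge 1−.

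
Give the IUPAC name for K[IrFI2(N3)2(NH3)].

potassium amminediazidofluorodiiodoiridate(IV)

The 1 potassium counter-ion carries a total charge of +1, so each complex ion is 1−.
Ligand charges: 1×fluoro (-1 each), 2×azido (-1 each), 2×iodo (-1 each), 1×ammine (neutral); total -5. So Ir + (-5) = 1−, giving Ir = +4.
Ligands are named alphabetically: ammine before azido before fluoro before iodo.
The complex ion is anionic, so iridium takes the -ate form iridate(IV).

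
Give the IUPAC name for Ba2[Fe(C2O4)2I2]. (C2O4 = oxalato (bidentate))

barium diiododioxalatoferrate(II)

The 2 barium counter-ions carry a total charge of +4, so each complex ion is 4−.
Ligand charges: 2×oxalato (-2 each), 2×iodo (-1 each); total -6. So Fe + (-6) = 4−, giving Fe = +2.
The complex ion is anionic, so iron takes the -ate form ferrate(II).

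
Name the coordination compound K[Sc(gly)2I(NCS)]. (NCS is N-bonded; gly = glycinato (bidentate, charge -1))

potassium bis(glycinato)iodoisothiocyanatoscandate(III)

The 1 potassium counter-ion carries a total charge of +1, so each complex ion is 1−.
Ligand charges: 1×isothiocyanato (-1 each), 2×glycinato (-1 each), 1×iodo (-1 each); total -4. So Sc + (-4) = 1−, giving Sc = +3.
Ligands are named alphabetically: glycinato before iodo before isothiocyanato.
The complex ion is anionic, so scandium takes the -ate form scandate(III).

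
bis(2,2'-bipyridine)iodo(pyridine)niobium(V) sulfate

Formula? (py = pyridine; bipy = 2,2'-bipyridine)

[Nb(bipy)2I(py)](SO4)2

Ligands: 1 pyridine (py, neutral), 1 iodo (I, -1), 2 2,2'-bipyridine (bipy, neutral). Ligand charge sum = -1.
Charge balance with sulfate (-2) requires 1 complex ion per 2 sulfate.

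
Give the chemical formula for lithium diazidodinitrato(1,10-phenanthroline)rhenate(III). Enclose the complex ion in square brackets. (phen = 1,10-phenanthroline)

Li[Re(N3)2(NO3)2(phen)]

Ligands: 2 azido (N3, -1), 1 1,10-phenanthroline (phen, neutral), 2 nitrato (NO3, -1). Ligand charge sum = -4.
With Re in oxidation state +3, the complex ion is [Re...]^1−.
Charge balance with lithium (+1) requires 1 complex ion per 1 lithium.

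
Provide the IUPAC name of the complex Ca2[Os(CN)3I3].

calcium tricyanotriiodoosmate(II)

The 2 calcium counter-ions carry a total charge of +4, so each complex ion is 4−.
Ligand charges: 3×iodo (-1 each), 3×cyano (-1 each); total -6. So Os + (-6) = 4−, giving Os = +2.
Ligands are named alphabetically: cyano before iodo.
The complex ion is anionic, so osmium takes the -ate form osmate(II).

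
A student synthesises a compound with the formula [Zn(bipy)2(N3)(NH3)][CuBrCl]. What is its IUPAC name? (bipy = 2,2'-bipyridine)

ammineazidobis(2,2'-bipyridine)zinc(II) bromochlorocuprate(I)

Both ions are complex: the cation is named first with the plain metal name, the anion second with the -ate form; each ion's ligands are alphabetised independently.
Zinc is always +2 in its complexes; the cation's ligand charges sum to -1, so the complex cation is 1+.
A 1:1 salt means the anion carries the equal and opposite charge, 1−.
Anion: ligand charges sum to -2; for the ion to be 1−, Cu = +1.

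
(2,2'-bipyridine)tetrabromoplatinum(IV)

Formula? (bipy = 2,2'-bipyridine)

Ligands: 1 2,2'-bipyridine (bipy, neutral), 4 bromo (Br, -1). Ligand charge sum = -4.
With Pt in oxidation state +4, the complex ion is [Pt...].

[Pt(bipy)Br4]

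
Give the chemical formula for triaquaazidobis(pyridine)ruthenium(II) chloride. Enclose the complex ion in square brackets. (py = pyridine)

Ligands: 3 aqua (H2O, neutral), 1 azido (N3, -1), 2 pyridine (py, neutral). Ligand charge sum = -1.
With Ru in oxidation state +2, the complex ion is [Ru...]^1+.
Charge balance with chloride (-1) requires 1 complex ion per 1 chloride.

[Ru(H2O)3(N3)(py)2]Cl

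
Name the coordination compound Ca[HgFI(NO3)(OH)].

calcium fluorohydroxoiodonitratomercurate(II)

The 1 calcium counter-ion carries a total charge of +2, so each complex ion is 2−.
Ligand charges: 1×fluoro (-1 each), 1×hydroxo (-1 each), 1×iodo (-1 each), 1×nitrato (-1 each); total -4. So Hg + (-4) = 2−, giving Hg = +2.
Ligands are named alphabetically: fluoro before hydroxo before iodo before nitrato.
The complex ion is anionic, so mercury takes the -ate form mercurate(II).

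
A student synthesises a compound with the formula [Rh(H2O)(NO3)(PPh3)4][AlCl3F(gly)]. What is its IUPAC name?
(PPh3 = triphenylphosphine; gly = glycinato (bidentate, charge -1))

aquanitratotetrakis(triphenylphosphine)rhodium(III) trichlorofluoro(glycinato)aluminate(III)

Aluminium is always +3 in its complexes; the anion's ligand charges sum to -5, so the complex anion is 2−.
A 1:1 salt means the cation carries the equal and opposite charge, 2+.
Cation: ligand charges sum to -1; for the ion to be 2+, Rh = +3.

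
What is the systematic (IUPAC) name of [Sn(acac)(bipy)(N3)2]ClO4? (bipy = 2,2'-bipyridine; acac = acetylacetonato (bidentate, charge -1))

The 1 perchlorate counter-ion carries a total charge of -1, so each complex ion is 1+.
Ligand charges: 1×2,2'-bipyridine (neutral), 1×acetylacetonato (-1 each), 2×azido (-1 each); total -3. So Sn + (-3) = 1+, giving Sn = +4.
Ligands are named alphabetically: acetylacetonato before azido before bipyridine.

(acetylacetonato)diazido(2,2'-bipyridine)tin(IV) perchlorate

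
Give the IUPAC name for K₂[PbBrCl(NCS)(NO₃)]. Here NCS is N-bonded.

potassium bromochloroisothiocyanatonitratoplumbate(II)

The 2 potassium counter-ions carry a total charge of +2, so each complex ion is 2−.
Ligand charges: 1×nitrato (-1 each), 1×bromo (-1 each), 1×chloro (-1 each), 1×isothiocyanato (-1 each); total -4. So Pb + (-4) = 2−, giving Pb = +2.
Ligands are named alphabetically: bromo before chloro before isothiocyanato before nitrato.
The complex ion is anionic, so lead takes the -ate form plumbate(II).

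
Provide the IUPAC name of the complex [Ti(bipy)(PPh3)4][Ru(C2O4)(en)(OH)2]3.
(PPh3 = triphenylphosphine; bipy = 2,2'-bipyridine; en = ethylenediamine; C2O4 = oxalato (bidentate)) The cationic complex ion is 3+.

(2,2'-bipyridine)tetrakis(triphenylphosphine)titanium(III) (ethylenediamine)dihydroxooxalatoruthenate(III)

The complex cation is given as 3+; its ligand charges sum to 0, so Ti = +3.
With 3 anions per cation, each anion must be 3/3 = 1−.
Anion: ligand charges sum to -4; for the ion to be 1−, Ru = +3.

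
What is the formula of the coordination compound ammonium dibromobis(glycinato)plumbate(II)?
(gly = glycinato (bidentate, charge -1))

(NH4)2[PbBr2(gly)2]

Ligands: 2 bromo (Br, -1), 2 glycinato (gly, -1). Ligand charge sum = -4.
Charge balance with ammonium (+1) requires 1 complex ion per 2 ammonium.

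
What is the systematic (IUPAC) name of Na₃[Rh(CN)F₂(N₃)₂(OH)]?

sodium diazidocyanodifluorohydroxorhodate(III)

The 3 sodium counter-ions carry a total charge of +3, so each complex ion is 3−.
Ligand charges: 2×azido (-1 each), 1×cyano (-1 each), 1×hydroxo (-1 each), 2×fluoro (-1 each); total -6. So Rh + (-6) = 3−, giving Rh = +3.
The complex ion is anionic, so rhodium takes the -ate form rhodate(III).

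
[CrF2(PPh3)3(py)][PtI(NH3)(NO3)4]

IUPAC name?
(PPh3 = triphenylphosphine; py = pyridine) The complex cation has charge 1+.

The complex cation is given as 1+; its ligand charges sum to -2, so Cr = +3.
A 1:1 salt means the anion carries the equal and opposite charge, 1−.
Anion: ligand charges sum to -5; for the ion to be 1−, Pt = +4.

difluoro(pyridine)tris(triphenylphosphine)chromium(III) ammineiodotetranitratoplatinate(IV)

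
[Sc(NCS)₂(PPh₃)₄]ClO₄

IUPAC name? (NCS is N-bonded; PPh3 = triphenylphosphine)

diisothiocyanatotetrakis(triphenylphosphine)scandium(III) perchlorate

The 1 perchlorate counter-ion carries a total charge of -1, so each complex ion is 1+.
Ligand charges: 2×isothiocyanato (-1 each), 4×triphenylphosphine (neutral); total -2. So Sc + (-2) = 1+, giving Sc = +3.
Ligands are named alphabetically: isothiocyanato before triphenylphosphine.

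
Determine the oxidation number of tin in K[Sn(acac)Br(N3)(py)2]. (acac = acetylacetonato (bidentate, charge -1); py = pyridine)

+2

1 potassium outside the brackets (+1 each) → the complex ion is 1−.
Ligand charges: 1×Br = -1; 1×acac = -1; 2×py neutral; 1×N3 = -1; sum -3.
Sn + (-3) = 1− ⇒ Sn is +2.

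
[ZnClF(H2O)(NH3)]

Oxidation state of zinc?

+2

No counter-ion: the bracketed complex is neutral.
Ligand charges: 1×F = -1; 1×Cl = -1; 1×H2O neutral; 1×NH3 neutral; sum -2.
Zn + (-2) = 0 ⇒ Zn is +2.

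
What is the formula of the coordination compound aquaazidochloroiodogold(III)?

Ligands: 1 azido (N3, -1), 1 iodo (I, -1), 1 chloro (Cl, -1), 1 aqua (H2O, neutral). Ligand charge sum = -3.
With Au in oxidation state +3, the complex ion is [Au...].

[AuCl(H2O)I(N3)]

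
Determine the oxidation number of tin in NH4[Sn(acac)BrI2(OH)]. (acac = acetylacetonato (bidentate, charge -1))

+4

1 ammonium outside the brackets (+1 each) → the complex ion is 1−.
Ligand charges: 2×I = -2; 1×Br = -1; 1×OH = -1; 1×acac = -1; sum -5.
Sn + (-5) = 1− ⇒ Sn is +4.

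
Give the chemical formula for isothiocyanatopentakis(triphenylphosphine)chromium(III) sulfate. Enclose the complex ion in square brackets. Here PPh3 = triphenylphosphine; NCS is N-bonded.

Ligands: 5 triphenylphosphine (PPh3, neutral), 1 isothiocyanato (NCS, -1). Ligand charge sum = -1.
Charge balance with sulfate (-2) requires 1 complex ion per 1 sulfate.

[Cr(NCS)(PPh3)5]SO4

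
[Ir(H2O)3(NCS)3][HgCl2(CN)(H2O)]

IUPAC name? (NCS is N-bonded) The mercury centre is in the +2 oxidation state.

triaquatriisothiocyanatoiridium(IV) aquadichlorocyanomercurate(II)

Hg is given as +2; the anion's ligand charges sum to -3, so the complex anion is 1−.
A 1:1 salt means the cation carries the equal and opposite charge, 1+.
Cation: ligand charges sum to -3; for the ion to be 1+, Ir = +4.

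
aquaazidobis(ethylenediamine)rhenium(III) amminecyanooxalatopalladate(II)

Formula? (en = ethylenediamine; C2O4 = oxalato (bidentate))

Cation [Re…]: ligand charges -1, Re(III) ⇒ ion charge 2+.
Anion [Pd…]: ligand charges -3, Pd(II) ⇒ ion charge 1−.
One 2+ cation requires 2 of the 1− anion.

[Re(en)2(H2O)(N3)][Pd(C2O4)(CN)(NH3)]2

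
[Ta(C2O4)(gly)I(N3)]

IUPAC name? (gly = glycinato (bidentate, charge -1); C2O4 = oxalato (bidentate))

azido(glycinato)iodooxalatotantalum(V)

There is no counter-ion, so the complex is neutral overall.
Ligand charges: 1×iodo (-1 each), 1×glycinato (-1 each), 1×oxalato (-2 each), 1×azido (-1 each); total -5. So Ta + (-5) = 0, giving Ta = +5.
Ligands are named alphabetically: azido before glycinato before iodo before oxalato.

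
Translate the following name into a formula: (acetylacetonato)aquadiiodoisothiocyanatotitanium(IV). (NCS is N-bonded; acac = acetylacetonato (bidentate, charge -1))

[Ti(acac)(H2O)I2(NCS)]

Ligands: 1 aqua (H2O, neutral), 1 isothiocyanato (NCS, -1), 2 iodo (I, -1), 1 acetylacetonato (acac, -1). Ligand charge sum = -4.
With Ti in oxidation state +4, the complex ion is [Ti...].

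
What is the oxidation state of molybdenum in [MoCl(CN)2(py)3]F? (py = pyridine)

1 fluoride outside the brackets (-1 each) → the complex ion is 1+.
Ligand charges: 3×py neutral; 2×CN = -2; 1×Cl = -1; sum -3.
Mo + (-3) = 1+ ⇒ Mo is +4.

+4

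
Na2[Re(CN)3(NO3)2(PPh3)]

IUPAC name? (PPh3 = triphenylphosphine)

The 2 sodium counter-ions carry a total charge of +2, so each complex ion is 2−.
Ligand charges: 1×triphenylphosphine (neutral), 2×nitrato (-1 each), 3×cyano (-1 each); total -5. So Re + (-5) = 2−, giving Re = +3.
Ligands are named alphabetically: cyano before nitrato before triphenylphosphine.
The complex ion is anionic, so rhenium takes the -ate form rhenate(III).

sodium tricyanodinitrato(triphenylphosphine)rhenate(III)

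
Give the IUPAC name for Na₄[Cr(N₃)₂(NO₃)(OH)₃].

sodium diazidotrihydroxonitratochromate(II)

The 4 sodium counter-ions carry a total charge of +4, so each complex ion is 4−.
Ligand charges: 1×nitrato (-1 each), 3×hydroxo (-1 each), 2×azido (-1 each); total -6. So Cr + (-6) = 4−, giving Cr = +2.
Ligands are named alphabetically: azido before hydroxo before nitrato.
The complex ion is anionic, so chromium takes the -ate form chromate(II).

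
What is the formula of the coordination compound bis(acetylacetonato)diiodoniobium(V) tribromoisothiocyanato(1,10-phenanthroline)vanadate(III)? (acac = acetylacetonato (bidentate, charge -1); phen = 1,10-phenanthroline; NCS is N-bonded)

[Nb(acac)2I2][VBr3(NCS)(phen)]

Cation [Nb…]: ligand charges -4, Nb(V) ⇒ ion charge 1+.
Anion [V…]: ligand charges -4, V(III) ⇒ ion charge 1−.
One 1+ cation balances one 1− anion.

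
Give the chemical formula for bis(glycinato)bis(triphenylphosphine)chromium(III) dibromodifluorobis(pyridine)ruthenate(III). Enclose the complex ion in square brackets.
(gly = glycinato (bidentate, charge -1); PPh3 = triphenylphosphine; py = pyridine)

[Cr(gly)2(PPh3)2][RuBr2F2(py)2]

Cation [Cr…]: ligand charges -2, Cr(III) ⇒ ion charge 1+.
Anion [Ru…]: ligand charges -4, Ru(III) ⇒ ion charge 1−.
One 1+ cation balances one 1− anion.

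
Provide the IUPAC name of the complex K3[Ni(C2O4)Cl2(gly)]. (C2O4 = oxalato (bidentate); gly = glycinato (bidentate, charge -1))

The 3 potassium counter-ions carry a total charge of +3, so each complex ion is 3−.
Ligand charges: 1×oxalato (-2 each), 2×chloro (-1 each), 1×glycinato (-1 each); total -5. So Ni + (-5) = 3−, giving Ni = +2.
The complex ion is anionic, so nickel takes the -ate form nickelate(II).

potassium dichloro(glycinato)oxalatonickelate(II)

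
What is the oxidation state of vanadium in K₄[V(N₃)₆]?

+2

4 potassium outside the brackets (+1 each) → the complex ion is 4−.
Ligand charges: 6×N3 = -6; sum -6.
V + (-6) = 4− ⇒ V is +2.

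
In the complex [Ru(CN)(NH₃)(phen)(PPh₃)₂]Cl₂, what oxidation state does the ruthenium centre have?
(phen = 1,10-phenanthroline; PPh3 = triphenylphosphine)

2 chloride outside the brackets (-1 each) → the complex ion is 2+.
Ligand charges: 1×CN = -1; 1×phen neutral; 1×NH3 neutral; 2×PPh3 neutral; sum -1.
Ru + (-1) = 2+ ⇒ Ru is +3.

+3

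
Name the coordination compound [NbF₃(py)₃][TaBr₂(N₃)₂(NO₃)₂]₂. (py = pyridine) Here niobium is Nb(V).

Nb is given as +5; the cation's ligand charges sum to -3, so the complex cation is 2+.
With 2 anions per cation, each anion must be 2/2 = 1−.
Anion: ligand charges sum to -6; for the ion to be 1−, Ta = +5.

trifluorotris(pyridine)niobium(V) diazidodibromodinitratotantalate(V)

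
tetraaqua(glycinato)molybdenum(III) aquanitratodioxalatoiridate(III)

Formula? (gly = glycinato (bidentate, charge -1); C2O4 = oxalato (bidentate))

[Mo(gly)(H2O)4][Ir(C2O4)2(H2O)(NO3)]

Cation [Mo…]: ligand charges -1, Mo(III) ⇒ ion charge 2+.
Anion [Ir…]: ligand charges -5, Ir(III) ⇒ ion charge 2−.
One 2+ cation balances one 2− anion.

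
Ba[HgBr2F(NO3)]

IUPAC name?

The 1 barium counter-ion carries a total charge of +2, so each complex ion is 2−.
Ligand charges: 1×fluoro (-1 each), 1×nitrato (-1 each), 2×bromo (-1 each); total -4. So Hg + (-4) = 2−, giving Hg = +2.
Ligands are named alphabetically: bromo before fluoro before nitrato.
The complex ion is anionic, so mercury takes the -ate form mercurate(II).

barium dibromofluoronitratomercurate(II)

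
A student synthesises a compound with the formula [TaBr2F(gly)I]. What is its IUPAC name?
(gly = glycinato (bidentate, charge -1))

There is no counter-ion, so the complex is neutral overall.
Ligand charges: 2×bromo (-1 each), 1×iodo (-1 each), 1×fluoro (-1 each), 1×glycinato (-1 each); total -5. So Ta + (-5) = 0, giving Ta = +5.
Ligands are named alphabetically: bromo before fluoro before glycinato before iodo.

dibromofluoro(glycinato)iodotantalum(V)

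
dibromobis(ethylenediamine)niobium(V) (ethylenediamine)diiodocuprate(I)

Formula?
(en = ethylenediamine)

Cation [Nb…]: ligand charges -2, Nb(V) ⇒ ion charge 3+.
Anion [Cu…]: ligand charges -2, Cu(I) ⇒ ion charge 1−.
One 3+ cation requires 3 of the 1− anion.

[NbBr2(en)2][Cu(en)I2]3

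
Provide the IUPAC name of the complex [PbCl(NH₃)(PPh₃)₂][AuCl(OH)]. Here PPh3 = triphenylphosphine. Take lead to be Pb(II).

Pb is given as +2; the cation's ligand charges sum to -1, so the complex cation is 1+.
A 1:1 salt means the anion carries the equal and opposite charge, 1−.
Anion: ligand charges sum to -2; for the ion to be 1−, Au = +1.

amminechlorobis(triphenylphosphine)lead(II) chlorohydroxoaurate(I)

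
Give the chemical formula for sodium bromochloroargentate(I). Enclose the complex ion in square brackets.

Na[AgBrCl]

Ligands: 1 chloro (Cl, -1), 1 bromo (Br, -1). Ligand charge sum = -2.
With Ag in oxidation state +1, the complex ion is [Ag...]^1−.
Charge balance with sodium (+1) requires 1 complex ion per 1 sodium.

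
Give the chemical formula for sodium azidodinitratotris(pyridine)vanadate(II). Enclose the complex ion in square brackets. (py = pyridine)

Na[V(N3)(NO3)2(py)3]

Ligands: 3 pyridine (py, neutral), 1 azido (N3, -1), 2 nitrato (NO3, -1). Ligand charge sum = -3.
With V in oxidation state +2, the complex ion is [V...]^1−.
Charge balance with sodium (+1) requires 1 complex ion per 1 sodium.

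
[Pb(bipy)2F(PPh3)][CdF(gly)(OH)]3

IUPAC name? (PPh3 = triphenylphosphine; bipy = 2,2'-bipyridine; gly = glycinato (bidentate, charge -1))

Both ions are complex: the cation is named first with the plain metal name, the anion second with the -ate form; each ion's ligands are alphabetised independently.
Cadmium is always +2 in its complexes; the anion's ligand charges sum to -3, so the complex anion is 1−.
With 3 anions per cation, the cation must be 3×1 = 3+.
Cation: ligand charges sum to -1; for the ion to be 3+, Pb = +4.

bis(2,2'-bipyridine)fluoro(triphenylphosphine)lead(IV) fluoro(glycinato)hydroxocadmate(II)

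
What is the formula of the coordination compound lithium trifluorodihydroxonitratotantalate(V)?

Ligands: 1 nitrato (NO3, -1), 3 fluoro (F, -1), 2 hydroxo (OH, -1). Ligand charge sum = -6.
With Ta in oxidation state +5, the complex ion is [Ta...]^1−.
Charge balance with lithium (+1) requires 1 complex ion per 1 lithium.

Li[TaF3(NO3)(OH)2]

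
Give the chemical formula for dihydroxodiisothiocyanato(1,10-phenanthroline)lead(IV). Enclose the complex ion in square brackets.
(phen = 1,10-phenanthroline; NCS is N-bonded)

Ligands: 1 1,10-phenanthroline (phen, neutral), 2 isothiocyanato (NCS, -1), 2 hydroxo (OH, -1). Ligand charge sum = -4.
With Pb in oxidation state +4, the complex ion is [Pb...].

[Pb(NCS)2(OH)2(phen)]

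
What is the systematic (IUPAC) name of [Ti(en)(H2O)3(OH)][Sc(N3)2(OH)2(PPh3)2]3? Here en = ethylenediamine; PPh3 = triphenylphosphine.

triaqua(ethylenediamine)hydroxotitanium(IV) diazidodihydroxobis(triphenylphosphine)scandate(III)

Both ions are complex: the cation is named first with the plain metal name, the anion second with the -ate form; each ion's ligands are alphabetised independently.
Scandium is always +3 in its complexes; the anion's ligand charges sum to -4, so the complex anion is 1−.
With 3 anions per cation, the cation must be 3×1 = 3+.
Cation: ligand charges sum to -1; for the ion to be 3+, Ti = +4.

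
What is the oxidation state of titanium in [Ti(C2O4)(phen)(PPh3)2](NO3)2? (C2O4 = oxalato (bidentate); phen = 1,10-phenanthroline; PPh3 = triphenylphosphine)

2 nitrate outside the brackets (-1 each) → the complex ion is 2+.
Ligand charges: 1×C2O4 = -2; 1×phen neutral; 2×PPh3 neutral; sum -2.
Ti + (-2) = 2+ ⇒ Ti is +4.

+4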